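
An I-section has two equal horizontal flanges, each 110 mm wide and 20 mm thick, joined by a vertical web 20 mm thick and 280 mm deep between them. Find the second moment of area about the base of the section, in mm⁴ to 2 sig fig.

I_base ≈ 3.9 × 10⁸ mm⁴

Break the section into simple shapes (no overlaps), measuring from the bottom-left corner of the bounding box.
Bottom flange: 110 × 20, A = 2 200 mm², y = 10 mm, Ī = 73 333 mm⁴.
Web: 20 × 280, A = 5 600 mm², y = 160 mm, Ī = 36 586 667 mm⁴.
Top flange: 110 × 20, A = 2 200 mm², y = 310 mm, Ī = 73 333 mm⁴.
Transfer each piece to a horizontal axis along the bottom face using Ī + A·d² with d = y − 0:
  bottom flange: d = 10 mm → contributes +293 333 mm⁴
  web: d = 160 mm → contributes +179 946 667 mm⁴
  top flange: d = 310 mm → contributes +211 493 333 mm⁴
Total I = 391 733 333 mm⁴.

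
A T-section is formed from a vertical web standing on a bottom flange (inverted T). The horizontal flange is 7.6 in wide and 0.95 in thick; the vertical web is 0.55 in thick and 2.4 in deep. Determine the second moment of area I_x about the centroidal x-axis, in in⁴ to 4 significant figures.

I_x ≈ 4.308 in⁴

Split into non-overlapping primitives; take the origin at the lower-left of the bounding box.
Flange: 7.6 × 0.95, A = 7.22 in², y = 0.475 in, Ī = 0.543004 in⁴.
Web: 0.55 × 2.4, A = 1.32 in², y = 2.15 in, Ī = 0.6336 in⁴.
Centroid: ȳ = ΣA·y / ΣA = 0.733899 in.
Transfer each piece to the centroidal x-axis using Ī + A·d² with d = y − 0.733899:
  flange: d = -0.258899 in → contributes +1.02695 in⁴
  web: d = 1.4161 in → contributes +3.28065 in⁴
Total I = 4.3076 in⁴.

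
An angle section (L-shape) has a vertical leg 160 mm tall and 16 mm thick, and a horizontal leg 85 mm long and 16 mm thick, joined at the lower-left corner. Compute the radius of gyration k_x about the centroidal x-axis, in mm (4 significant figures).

k_x ≈ 50.88 mm

Treat the section as a set of non-overlapping primitives; coordinates are from the bounding-box lower-left.
Vertical leg: 16 × 160, A = 2 560 mm², y = 80 mm, Ī = 5 461 333 mm⁴.
Horizontal leg (remainder): 69 × 16, A = 1 104 mm², y = 8 mm, Ī = 23 552 mm⁴.
Centroid: ȳ = ΣA·y / ΣA = 58.3057 mm.
Transfer each piece to the centroidal x-axis using Ī + A·d² with d = y − 58.3057:
  vertical leg: d = 21.6943 mm → contributes +6 666 181 mm⁴
  horizontal leg (remainder): d = -50.3057 mm → contributes +2 817 402 mm⁴
Total I = 9 483 583 mm⁴.
Radius of gyration: k = √(I/A) = √(9 483 583 / 3 664) = 50.8755 mm.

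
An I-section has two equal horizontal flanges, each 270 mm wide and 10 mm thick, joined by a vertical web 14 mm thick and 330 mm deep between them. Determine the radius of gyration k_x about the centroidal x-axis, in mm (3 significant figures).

k_x ≈ 141 mm

Break the section into simple shapes (no overlaps), measuring from the bottom-left corner of the bounding box.
Bottom flange: 270 × 10, A = 2 700 mm², y = 5 mm, Ī = 22 500 mm⁴.
Web: 14 × 330, A = 4 620 mm², y = 175 mm, Ī = 41 926 500 mm⁴.
Top flange: 270 × 10, A = 2 700 mm², y = 345 mm, Ī = 22 500 mm⁴.
By symmetry the centroid is at mid-height, ȳ = 175 mm.
Transfer each piece to the centroidal x-axis using Ī + A·d² with d = y − 175:
  bottom flange: d = -170 mm → contributes +78 052 500 mm⁴
  web: d = 0 mm → contributes +41 926 500 mm⁴
  top flange: d = 170 mm → contributes +78 052 500 mm⁴
Total I = 198 031 500 mm⁴.
Radius of gyration: k = √(I/A) = √(198 031 500 / 10 020) = 140.58 mm.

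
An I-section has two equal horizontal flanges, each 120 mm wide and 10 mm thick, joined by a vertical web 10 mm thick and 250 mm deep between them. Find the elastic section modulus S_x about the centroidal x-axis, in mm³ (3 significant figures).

S_x ≈ 3.97 × 10⁵ mm³

Split into non-overlapping primitives; take the origin at the lower-left of the bounding box.
Bottom flange: 120 × 10, A = 1 200 mm², y = 5 mm, Ī = 10 000 mm⁴.
Web: 10 × 250, A = 2 500 mm², y = 135 mm, Ī = 13 020 833 mm⁴.
Top flange: 120 × 10, A = 1 200 mm², y = 265 mm, Ī = 10 000 mm⁴.
By symmetry the centroid is at mid-height, ȳ = 135 mm.
Transfer each piece to the centroidal x-axis using Ī + A·d² with d = y − 135:
  bottom flange: d = -130 mm → contributes +20 290 000 mm⁴
  web: d = 0 mm → contributes +13 020 833 mm⁴
  top flange: d = 130 mm → contributes +20 290 000 mm⁴
Total I = 53 600 833 mm⁴.
Extreme fibre distance c = 135 mm; S = I/c = 397 043 mm³.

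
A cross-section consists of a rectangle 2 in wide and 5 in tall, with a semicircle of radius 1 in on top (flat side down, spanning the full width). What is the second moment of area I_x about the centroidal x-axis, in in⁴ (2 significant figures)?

I_x ≈ 33 in⁴

Break the section into simple shapes (no overlaps), measuring from the bottom-left corner of the bounding box.
Rectangular body: 2 × 5, A = 10 in², y = 2.5 in, Ī = 20.83 in⁴.
Semicircular cap: semicircle r = 1, A = 1.571 in², y = 5.424 in, Ī = 0.1098 in⁴.
Centroid: ȳ = ΣA·y / ΣA = 2.897 in.
Transfer each piece to the centroidal x-axis using Ī + A·d² with d = y − 2.897:
  rectangular body: d = -0.397 in → contributes +22.41 in⁴
  semicircular cap: d = 2.527 in → contributes +10.14 in⁴
Total I = 32.55 in⁴.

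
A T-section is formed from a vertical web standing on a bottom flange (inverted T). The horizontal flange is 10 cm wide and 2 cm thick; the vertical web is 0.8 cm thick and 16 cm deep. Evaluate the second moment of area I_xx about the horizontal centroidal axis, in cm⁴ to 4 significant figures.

I_xx ≈ 911.9 cm⁴

Decompose the section into non-overlapping parts with the origin at the bottom-left of its bounding rectangle.
Flange: 10 × 2, A = 20 cm², y = 1 cm, Ī = 6.66667 cm⁴.
Web: 0.8 × 16, A = 12.8 cm², y = 10 cm, Ī = 273.067 cm⁴.
Centroid: ȳ = ΣA·y / ΣA = 4.5122 cm.
Transfer each piece to the horizontal centroidal axis using Ī + A·d² with d = y − 4.5122:
  flange: d = -3.5122 cm → contributes +253.377 cm⁴
  web: d = 5.4878 cm → contributes +658.551 cm⁴
Total I = 911.928 cm⁴.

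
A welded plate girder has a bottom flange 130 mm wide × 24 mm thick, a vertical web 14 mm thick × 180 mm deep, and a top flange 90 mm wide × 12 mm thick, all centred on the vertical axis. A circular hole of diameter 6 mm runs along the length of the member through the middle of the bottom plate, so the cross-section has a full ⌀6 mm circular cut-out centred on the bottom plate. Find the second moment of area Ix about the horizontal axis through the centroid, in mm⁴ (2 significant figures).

Split into non-overlapping primitives; take the origin at the lower-left of the bounding box.
Bottom plate: 130 × 24, A = 3 120 mm², y = 12 mm, Ī = 149 760 mm⁴.
Web plate: 14 × 180, A = 2 520 mm², y = 114 mm, Ī = 6 804 000 mm⁴.
Top plate: 90 × 12, A = 1 080 mm², y = 210 mm, Ī = 12 960 mm⁴.
Hole (subtracted): ⌀6, A = 28.27 mm², y = 12 mm, Ī = 63.62 mm⁴.
Centroid: ȳ = ΣA·y / ΣA = 82.37 mm.
Transfer each piece to the horizontal axis through the centroid using Ī + A·d² with d = y − 82.37:
  bottom plate: d = -70.37 mm → contributes +15 598 705 mm⁴
  web plate: d = 31.63 mm → contributes +9 325 550 mm⁴
  top plate: d = 127.6 mm → contributes +17 606 220 mm⁴
  hole: d = -70.37 mm → contributes −140 066 mm⁴
Total I = 42 390 408 mm⁴.

Ix ≈ 4.2 × 10⁷ mm⁴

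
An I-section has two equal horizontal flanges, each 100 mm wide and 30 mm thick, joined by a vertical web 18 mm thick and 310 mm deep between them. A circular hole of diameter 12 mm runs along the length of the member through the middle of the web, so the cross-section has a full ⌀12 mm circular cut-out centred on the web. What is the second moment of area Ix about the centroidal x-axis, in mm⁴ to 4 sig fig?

Ix ≈ 2.185 × 10⁸ mm⁴

Decompose the section into non-overlapping parts with the origin at the bottom-left of its bounding rectangle.
Bottom flange: 100 × 30, A = 3 000 mm², y = 15 mm, Ī = 225 000 mm⁴.
Web: 18 × 310, A = 5 580 mm², y = 185 mm, Ī = 44 686 500 mm⁴.
Top flange: 100 × 30, A = 3 000 mm², y = 355 mm, Ī = 225 000 mm⁴.
Hole (subtracted): ⌀12, A = 113.097 mm², y = 185 mm, Ī = 1017.88 mm⁴.
By symmetry the centroid is at mid-height, ȳ = 185 mm.
Transfer each piece to the centroidal x-axis using Ī + A·d² with d = y − 185:
  bottom flange: d = -170 mm → contributes +86 925 000 mm⁴
  web: d = 0 mm → contributes +44 686 500 mm⁴
  top flange: d = 170 mm → contributes +86 925 000 mm⁴
  hole: d = 0 mm → contributes −1017.88 mm⁴
Total I = 218 535 482 mm⁴.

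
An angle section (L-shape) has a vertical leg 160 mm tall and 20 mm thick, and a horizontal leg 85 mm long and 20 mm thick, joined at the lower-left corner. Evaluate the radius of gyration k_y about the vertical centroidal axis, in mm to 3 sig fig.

Break the section into simple shapes (no overlaps), measuring from the bottom-left corner of the bounding box.
Vertical leg: 20 × 160, A = 3 200 mm², x = 10 mm, Ī = 106 667 mm⁴.
Horizontal leg (remainder): 65 × 20, A = 1 300 mm², x = 52.5 mm, Ī = 457 708 mm⁴.
Centroid: x̄ = ΣA·x / ΣA = 22.278 mm.
Transfer each piece to the vertical centroidal axis using Ī + A·d² with d = x − 22.278:
  vertical leg: d = -12.278 mm → contributes +589 047 mm⁴
  horizontal leg (remainder): d = 30.222 mm → contributes +1 645 106 mm⁴
Total I = 2 234 153 mm⁴.
Radius of gyration: k = √(I/A) = √(2 234 153 / 4 500) = 22.282 mm.

k_y ≈ 22.3 mm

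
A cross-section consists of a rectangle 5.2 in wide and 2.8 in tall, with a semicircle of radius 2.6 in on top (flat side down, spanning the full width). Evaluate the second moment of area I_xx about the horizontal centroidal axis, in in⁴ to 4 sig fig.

Treat the section as a set of non-overlapping primitives; coordinates are from the bounding-box lower-left.
Rectangular body: 5.2 × 2.8, A = 14.56 in², y = 1.4 in, Ī = 9.51253 in⁴.
Semicircular cap: semicircle r = 2.6, A = 10.6186 in², y = 3.90347 in, Ī = 5.01563 in⁴.
Centroid: ȳ = ΣA·y / ΣA = 2.45579 in.
Transfer each piece to the horizontal centroidal axis using Ī + A·d² with d = y − 2.45579:
  rectangular body: d = -1.05579 in → contributes +25.7425 in⁴
  semicircular cap: d = 1.44768 in → contributes +27.2699 in⁴
Total I = 53.0124 in⁴.

I_xx ≈ 53.01 in⁴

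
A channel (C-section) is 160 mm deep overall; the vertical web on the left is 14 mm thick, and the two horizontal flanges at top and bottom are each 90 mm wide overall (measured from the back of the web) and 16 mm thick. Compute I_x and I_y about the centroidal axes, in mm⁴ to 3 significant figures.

Decompose the section into non-overlapping parts with the origin at the bottom-left of its bounding rectangle.
Web: 14 × 160, A = 2 240 mm², y = 80 mm, Ī = 4 778 667 mm⁴.
Top flange (beyond web): 76 × 16, A = 1 216 mm², y = 152 mm, Ī = 25 941 mm⁴.
Bottom flange (beyond web): 76 × 16, A = 1 216 mm², y = 8 mm, Ī = 25 941 mm⁴.
By symmetry the centroid is at mid-height, ȳ = 80 mm.
Transfer each piece to the centroidal x-axis using Ī + A·d² with d = y − 80:
  web: d = 0 mm → contributes +4 778 667 mm⁴
  top flange (beyond web): d = 72 mm → contributes +6 329 685 mm⁴
  bottom flange (beyond web): d = -72 mm → contributes +6 329 685 mm⁴
Total I = 17 438 037 mm⁴.
For the y-axis: x̄ = 30.425 mm.
Repeating about the centroidal y-axis gives I_y = 3 568 395 mm⁴.

I_x ≈ 1.74 × 10⁷ mm⁴, I_y ≈ 3.57 × 10⁶ mm⁴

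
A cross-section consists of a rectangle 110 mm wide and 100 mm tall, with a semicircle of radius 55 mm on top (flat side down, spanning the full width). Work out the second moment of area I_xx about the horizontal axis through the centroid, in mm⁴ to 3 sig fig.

Break the section into simple shapes (no overlaps), measuring from the bottom-left corner of the bounding box.
Rectangular body: 110 × 100, A = 11 000 mm², y = 50 mm, Ī = 9 166 667 mm⁴.
Semicircular cap: semicircle r = 55, A = 4751.7 mm², y = 123.34 mm, Ī = 1 004 345 mm⁴.
Centroid: ȳ = ΣA·y / ΣA = 72.125 mm.
Transfer each piece to the horizontal axis through the centroid using Ī + A·d² with d = y − 72.125:
  rectangular body: d = -22.125 mm → contributes +14 551 158 mm⁴
  semicircular cap: d = 51.218 mm → contributes +13 469 340 mm⁴
Total I = 28 020 498 mm⁴.

I_xx ≈ 2.80 × 10⁷ mm⁴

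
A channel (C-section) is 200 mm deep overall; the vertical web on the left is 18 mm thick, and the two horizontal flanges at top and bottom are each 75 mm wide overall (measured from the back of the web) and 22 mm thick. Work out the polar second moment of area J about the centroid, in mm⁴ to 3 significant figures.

J ≈ 3.48 × 10⁷ mm⁴

Split into non-overlapping primitives; take the origin at the lower-left of the bounding box.
Web: 18 × 200, A = 3 600 mm², y = 100 mm, Ī = 12 000 000 mm⁴.
Top flange (beyond web): 57 × 22, A = 1 254 mm², y = 189 mm, Ī = 50 578 mm⁴.
Bottom flange (beyond web): 57 × 22, A = 1 254 mm², y = 11 mm, Ī = 50 578 mm⁴.
By symmetry the centroid is at mid-height, ȳ = 100 mm.
Transfer each piece to the centroidal x-axis using Ī + A·d² with d = y − 100:
  web: d = 0 mm → contributes +12 000 000 mm⁴
  top flange (beyond web): d = 89 mm → contributes +9 983 512 mm⁴
  bottom flange (beyond web): d = -89 mm → contributes +9 983 512 mm⁴
Total I = 31 967 024 mm⁴.
For the y-axis: x̄ = 24.398 mm.
Repeating about the centroidal y-axis gives I_y = 2 854 949 mm⁴.
Polar second moment: J = I_x + I_y = 34 821 973 mm⁴.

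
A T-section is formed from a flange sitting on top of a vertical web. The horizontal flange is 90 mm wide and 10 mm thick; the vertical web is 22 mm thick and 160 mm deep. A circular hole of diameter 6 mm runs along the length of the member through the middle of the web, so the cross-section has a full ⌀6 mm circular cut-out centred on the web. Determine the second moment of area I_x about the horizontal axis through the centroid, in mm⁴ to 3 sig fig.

I_x ≈ 1.27 × 10⁷ mm⁴

Treat the section as a set of non-overlapping primitives; coordinates are from the bounding-box lower-left.
Flange: 90 × 10, A = 900 mm², y = 165 mm, Ī = 7 500 mm⁴.
Web: 22 × 160, A = 3 520 mm², y = 80 mm, Ī = 7 509 333 mm⁴.
Hole (subtracted): ⌀6, A = 28.274 mm², y = 80 mm, Ī = 63.617 mm⁴.
Centroid: ȳ = ΣA·y / ΣA = 97.419 mm.
Transfer each piece to the horizontal axis through the centroid using Ī + A·d² with d = y − 97.419:
  flange: d = 67.581 mm → contributes +4 117 958 mm⁴
  web: d = -17.419 mm → contributes +8 577 392 mm⁴
  hole: d = -17.419 mm → contributes −8642.8 mm⁴
Total I = 12 686 707 mm⁴.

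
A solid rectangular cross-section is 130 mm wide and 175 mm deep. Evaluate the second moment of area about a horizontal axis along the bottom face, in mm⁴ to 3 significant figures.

I_base ≈ 2.32 × 10⁸ mm⁴

The section: 130 × 175, A = 22 750 mm², y = 87.5 mm, Ī = 58 059 896 mm⁴.
Transfer it to the bottom edge using Ī + A·d² with d = y − 0:
  the section: d = 87.5 mm → contributes +232 239 583 mm⁴
Total I = 232 239 583 mm⁴.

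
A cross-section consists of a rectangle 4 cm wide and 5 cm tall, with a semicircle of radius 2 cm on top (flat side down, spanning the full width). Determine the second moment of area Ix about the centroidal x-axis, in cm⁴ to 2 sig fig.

Treat the section as a set of non-overlapping primitives; coordinates are from the bounding-box lower-left.
Rectangular body: 4 × 5, A = 20 cm², y = 2.5 cm, Ī = 41.67 cm⁴.
Semicircular cap: semicircle r = 2, A = 6.283 cm², y = 5.849 cm, Ī = 1.756 cm⁴.
Centroid: ȳ = ΣA·y / ΣA = 3.301 cm.
Transfer each piece to the centroidal x-axis using Ī + A·d² with d = y − 3.301:
  rectangular body: d = -0.8006 cm → contributes +54.48 cm⁴
  semicircular cap: d = 2.548 cm → contributes +42.56 cm⁴
Total I = 97.04 cm⁴.

Ix ≈ 97 cm⁴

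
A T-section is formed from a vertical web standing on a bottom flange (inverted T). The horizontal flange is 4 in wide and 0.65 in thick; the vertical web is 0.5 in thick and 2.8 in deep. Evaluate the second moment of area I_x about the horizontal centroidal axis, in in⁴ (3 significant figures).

I_x ≈ 3.71 in⁴

Break the section into simple shapes (no overlaps), measuring from the bottom-left corner of the bounding box.
Flange: 4 × 0.65, A = 2.6 in², y = 0.325 in, Ī = 0.091542 in⁴.
Web: 0.5 × 2.8, A = 1.4 in², y = 2.05 in, Ī = 0.91467 in⁴.
Centroid: ȳ = ΣA·y / ΣA = 0.92875 in.
Transfer each piece to the horizontal centroidal axis using Ī + A·d² with d = y − 0.92875:
  flange: d = -0.60375 in → contributes +1.0393 in⁴
  web: d = 1.1213 in → contributes +2.6747 in⁴
Total I = 3.714 in⁴.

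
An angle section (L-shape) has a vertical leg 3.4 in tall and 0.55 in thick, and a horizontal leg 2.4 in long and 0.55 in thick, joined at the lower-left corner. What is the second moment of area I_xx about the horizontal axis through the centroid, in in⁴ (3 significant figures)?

Break the section into simple shapes (no overlaps), measuring from the bottom-left corner of the bounding box.
Vertical leg: 0.55 × 3.4, A = 1.87 in², y = 1.7 in, Ī = 1.8014 in⁴.
Horizontal leg (remainder): 1.85 × 0.55, A = 1.0175 in², y = 0.275 in, Ī = 0.025649 in⁴.
Centroid: ȳ = ΣA·y / ΣA = 1.1979 in.
Transfer each piece to the horizontal axis through the centroid using Ī + A·d² with d = y − 1.1979:
  vertical leg: d = 0.50214 in → contributes +2.2729 in⁴
  horizontal leg (remainder): d = -0.92286 in → contributes +0.89222 in⁴
Total I = 3.1652 in⁴.

I_xx ≈ 3.17 in⁴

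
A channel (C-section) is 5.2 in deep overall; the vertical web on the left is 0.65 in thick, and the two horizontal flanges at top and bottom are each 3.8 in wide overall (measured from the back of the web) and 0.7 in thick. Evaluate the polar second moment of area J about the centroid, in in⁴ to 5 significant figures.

J ≈ 40.795 in⁴

Split into non-overlapping primitives; take the origin at the lower-left of the bounding box.
Web: 0.65 × 5.2, A = 3.38 in², y = 2.6 in, Ī = 7.616267 in⁴.
Top flange (beyond web): 3.15 × 0.7, A = 2.205 in², y = 4.85 in, Ī = 0.0900375 in⁴.
Bottom flange (beyond web): 3.15 × 0.7, A = 2.205 in², y = 0.35 in, Ī = 0.0900375 in⁴.
By symmetry the centroid is at mid-height, ȳ = 2.6 in.
Transfer each piece to the centroidal x-axis using Ī + A·d² with d = y − 2.6:
  web: d = 0 in → contributes +7.616267 in⁴
  top flange (beyond web): d = 2.25 in → contributes +11.25285 in⁴
  bottom flange (beyond web): d = -2.25 in → contributes +11.25285 in⁴
Total I = 30.12197 in⁴.
For the y-axis: x̄ = 1.40061 in.
Repeating about the centroidal y-axis gives I_y = 10.67309 in⁴.
Polar second moment: J = I_x + I_y = 40.79506 in⁴.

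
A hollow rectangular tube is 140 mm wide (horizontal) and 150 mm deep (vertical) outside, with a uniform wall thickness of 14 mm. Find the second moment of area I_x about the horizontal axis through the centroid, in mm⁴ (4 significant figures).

I_x ≈ 2.243 × 10⁷ mm⁴

Split into non-overlapping primitives; take the origin at the lower-left of the bounding box.
Outer rectangle: 140 × 150, A = 21 000 mm², y = 75 mm, Ī = 39 375 000 mm⁴.
Inner void (subtracted): 112 × 122, A = 13 664 mm², y = 75 mm, Ī = 16 947 915 mm⁴.
By symmetry the centroid is at mid-height, ȳ = 75 mm.
All pieces are centred on the horizontal axis through the centroid, so I = ΣĪ (holes subtracted) = 22 427 085 mm⁴.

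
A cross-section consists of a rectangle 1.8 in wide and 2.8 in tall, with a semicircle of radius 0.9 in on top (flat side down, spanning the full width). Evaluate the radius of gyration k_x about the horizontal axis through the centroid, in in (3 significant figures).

k_x ≈ 1.02 in

Break the section into simple shapes (no overlaps), measuring from the bottom-left corner of the bounding box.
Rectangular body: 1.8 × 2.8, A = 5.04 in², y = 1.4 in, Ī = 3.2928 in⁴.
Semicircular cap: semicircle r = 0.9, A = 1.2723 in², y = 3.182 in, Ī = 0.072012 in⁴.
Centroid: ȳ = ΣA·y / ΣA = 1.7592 in.
Transfer each piece to the horizontal axis through the centroid using Ī + A·d² with d = y − 1.7592:
  rectangular body: d = -0.35918 in → contributes +3.943 in⁴
  semicircular cap: d = 1.4228 in → contributes +2.6477 in⁴
Total I = 6.5907 in⁴.
Radius of gyration: k = √(I/A) = √(6.5907 / 6.3123) = 1.0218 in.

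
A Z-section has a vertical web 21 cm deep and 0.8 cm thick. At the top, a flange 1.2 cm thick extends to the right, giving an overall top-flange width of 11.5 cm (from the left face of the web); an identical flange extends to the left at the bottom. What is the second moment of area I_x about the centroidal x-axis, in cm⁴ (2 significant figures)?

I_x ≈ 3100 cm⁴

Split into non-overlapping primitives; take the origin at the lower-left of the bounding box.
Web: 0.8 × 21, A = 16.8 cm², y = 10.5 cm, Ī = 617.4 cm⁴.
Top flange (beyond web): 10.7 × 1.2, A = 12.84 cm², y = 20.4 cm, Ī = 1.541 cm⁴.
Bottom flange (beyond web): 10.7 × 1.2, A = 12.84 cm², y = 0.6 cm, Ī = 1.541 cm⁴.
Centroid: ȳ = ΣA·y / ΣA = 10.5 cm.
Transfer each piece to the centroidal x-axis using Ī + A·d² with d = y − 10.5:
  web: d = 0 cm → contributes +617.4 cm⁴
  top flange (beyond web): d = 9.9 cm → contributes +1 260 cm⁴
  bottom flange (beyond web): d = -9.9 cm → contributes +1 260 cm⁴
Total I = 3 137 cm⁴.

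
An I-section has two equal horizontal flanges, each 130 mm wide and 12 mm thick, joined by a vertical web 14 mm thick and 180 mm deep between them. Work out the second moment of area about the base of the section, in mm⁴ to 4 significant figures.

Break the section into simple shapes (no overlaps), measuring from the bottom-left corner of the bounding box.
Bottom flange: 130 × 12, A = 1 560 mm², y = 6 mm, Ī = 18 720 mm⁴.
Web: 14 × 180, A = 2 520 mm², y = 102 mm, Ī = 6 804 000 mm⁴.
Top flange: 130 × 12, A = 1 560 mm², y = 198 mm, Ī = 18 720 mm⁴.
Transfer each piece to the base of the section using Ī + A·d² with d = y − 0:
  bottom flange: d = 6 mm → contributes +74 880 mm⁴
  web: d = 102 mm → contributes +33 022 080 mm⁴
  top flange: d = 198 mm → contributes +61 176 960 mm⁴
Total I = 94 273 920 mm⁴.

I_base ≈ 9.427 × 10⁷ mm⁴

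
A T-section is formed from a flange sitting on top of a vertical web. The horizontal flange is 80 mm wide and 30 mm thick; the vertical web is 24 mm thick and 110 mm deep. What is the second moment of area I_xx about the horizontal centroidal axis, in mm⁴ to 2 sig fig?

I_xx ≈ 9.0 × 10⁶ mm⁴

Decompose the section into non-overlapping parts with the origin at the bottom-left of its bounding rectangle.
Flange: 80 × 30, A = 2 400 mm², y = 125 mm, Ī = 180 000 mm⁴.
Web: 24 × 110, A = 2 640 mm², y = 55 mm, Ī = 2 662 000 mm⁴.
Centroid: ȳ = ΣA·y / ΣA = 88.33 mm.
Transfer each piece to the horizontal centroidal axis using Ī + A·d² with d = y − 88.33:
  flange: d = 36.67 mm → contributes +3 406 667 mm⁴
  web: d = -33.33 mm → contributes +5 595 333 mm⁴
Total I = 9 002 000 mm⁴.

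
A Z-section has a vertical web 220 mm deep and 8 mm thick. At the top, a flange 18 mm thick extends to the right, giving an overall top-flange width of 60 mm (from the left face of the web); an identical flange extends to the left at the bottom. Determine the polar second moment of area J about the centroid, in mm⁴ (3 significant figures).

J ≈ 2.84 × 10⁷ mm⁴

Treat the section as a set of non-overlapping primitives; coordinates are from the bounding-box lower-left.
Web: 8 × 220, A = 1 760 mm², y = 110 mm, Ī = 7 098 667 mm⁴.
Top flange (beyond web): 52 × 18, A = 936 mm², y = 211 mm, Ī = 25 272 mm⁴.
Bottom flange (beyond web): 52 × 18, A = 936 mm², y = 9 mm, Ī = 25 272 mm⁴.
Centroid: ȳ = ΣA·y / ΣA = 110 mm.
Transfer each piece to the centroidal x-axis using Ī + A·d² with d = y − 110:
  web: d = 0 mm → contributes +7 098 667 mm⁴
  top flange (beyond web): d = 101 mm → contributes +9 573 408 mm⁴
  bottom flange (beyond web): d = -101 mm → contributes +9 573 408 mm⁴
Total I = 26 245 483 mm⁴.
For the y-axis: x̄ = 56 mm.
Repeating about the centroidal y-axis gives I_y = 2 116 011 mm⁴.
Polar second moment: J = I_x + I_y = 28 361 493 mm⁴.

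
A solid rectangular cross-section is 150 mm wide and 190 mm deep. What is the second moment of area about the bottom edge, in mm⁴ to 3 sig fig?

I_base ≈ 3.43 × 10⁸ mm⁴

The section: 150 × 190, A = 28 500 mm², y = 95 mm, Ī = 85 737 500 mm⁴.
Transfer it to the bottom edge using Ī + A·d² with d = y − 0:
  the section: d = 95 mm → contributes +342 950 000 mm⁴
Total I = 342 950 000 mm⁴.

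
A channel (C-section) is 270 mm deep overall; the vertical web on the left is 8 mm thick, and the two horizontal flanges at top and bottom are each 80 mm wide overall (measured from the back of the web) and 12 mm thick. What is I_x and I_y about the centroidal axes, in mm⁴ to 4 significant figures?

I_x ≈ 4.190 × 10⁷ mm⁴, I_y ≈ 2.294 × 10⁶ mm⁴

Break the section into simple shapes (no overlaps), measuring from the bottom-left corner of the bounding box.
Web: 8 × 270, A = 2 160 mm², y = 135 mm, Ī = 13 122 000 mm⁴.
Top flange (beyond web): 72 × 12, A = 864 mm², y = 264 mm, Ī = 10 368 mm⁴.
Bottom flange (beyond web): 72 × 12, A = 864 mm², y = 6 mm, Ī = 10 368 mm⁴.
By symmetry the centroid is at mid-height, ȳ = 135 mm.
Transfer each piece to the centroidal x-axis using Ī + A·d² with d = y − 135:
  web: d = 0 mm → contributes +13 122 000 mm⁴
  top flange (beyond web): d = 129 mm → contributes +14 388 192 mm⁴
  bottom flange (beyond web): d = -129 mm → contributes +14 388 192 mm⁴
Total I = 41 898 384 mm⁴.
For the y-axis: x̄ = 21.7778 mm.
Repeating about the centroidal y-axis gives I_y = 2 294 016 mm⁴.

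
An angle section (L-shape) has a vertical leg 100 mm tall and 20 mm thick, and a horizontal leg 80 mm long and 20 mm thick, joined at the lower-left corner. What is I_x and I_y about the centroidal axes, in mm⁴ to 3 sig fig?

Split into non-overlapping primitives; take the origin at the lower-left of the bounding box.
Vertical leg: 20 × 100, A = 2 000 mm², y = 50 mm, Ī = 1 666 667 mm⁴.
Horizontal leg (remainder): 60 × 20, A = 1 200 mm², y = 10 mm, Ī = 40 000 mm⁴.
Centroid: ȳ = ΣA·y / ΣA = 35 mm.
Transfer each piece to the centroidal x-axis using Ī + A·d² with d = y − 35:
  vertical leg: d = 15 mm → contributes +2 116 667 mm⁴
  horizontal leg (remainder): d = -25 mm → contributes +790 000 mm⁴
Total I = 2 906 667 mm⁴.
For the y-axis: x̄ = 25 mm.
Repeating about the centroidal y-axis gives I_y = 1 626 667 mm⁴.

I_x ≈ 2.91 × 10⁶ mm⁴, I_y ≈ 1.63 × 10⁶ mm⁴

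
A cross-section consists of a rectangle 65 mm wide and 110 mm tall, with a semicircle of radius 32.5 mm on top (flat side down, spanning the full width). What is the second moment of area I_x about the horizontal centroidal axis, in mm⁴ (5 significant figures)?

I_x ≈ 1.3705 × 10⁷ mm⁴

Decompose the section into non-overlapping parts with the origin at the bottom-left of its bounding rectangle.
Rectangular body: 65 × 110, A = 7 150 mm², y = 55 mm, Ī = 7 209 583 mm⁴.
Semicircular cap: semicircle r = 32.5, A = 1659.154 mm², y = 123.7934 mm, Ī = 122451.9 mm⁴.
Centroid: ȳ = ΣA·y / ΣA = 67.95685 mm.
Transfer each piece to the horizontal centroidal axis using Ī + A·d² with d = y − 67.95685:
  rectangular body: d = -12.95685 mm → contributes +8 409 925 mm⁴
  semicircular cap: d = 55.83658 mm → contributes +5 295 234 mm⁴
Total I = 13 705 159 mm⁴.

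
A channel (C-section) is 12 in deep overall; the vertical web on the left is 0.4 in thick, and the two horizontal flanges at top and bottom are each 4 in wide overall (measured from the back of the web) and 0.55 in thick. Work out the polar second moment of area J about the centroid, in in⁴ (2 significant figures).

Treat the section as a set of non-overlapping primitives; coordinates are from the bounding-box lower-left.
Web: 0.4 × 12, A = 4.8 in², y = 6 in, Ī = 57.6 in⁴.
Top flange (beyond web): 3.6 × 0.55, A = 1.98 in², y = 11.73 in, Ī = 0.04991 in⁴.
Bottom flange (beyond web): 3.6 × 0.55, A = 1.98 in², y = 0.275 in, Ī = 0.04991 in⁴.
By symmetry the centroid is at mid-height, ȳ = 6 in.
Transfer each piece to the centroidal x-axis using Ī + A·d² with d = y − 6:
  web: d = 0 in → contributes +57.6 in⁴
  top flange (beyond web): d = 5.725 in → contributes +64.95 in⁴
  bottom flange (beyond web): d = -5.725 in → contributes +64.95 in⁴
Total I = 187.5 in⁴.
For the y-axis: x̄ = 1.104 in.
Repeating about the centroidal y-axis gives I_y = 13.02 in⁴.
Polar second moment: J = I_x + I_y = 200.5 in⁴.

J ≈ 200 in⁴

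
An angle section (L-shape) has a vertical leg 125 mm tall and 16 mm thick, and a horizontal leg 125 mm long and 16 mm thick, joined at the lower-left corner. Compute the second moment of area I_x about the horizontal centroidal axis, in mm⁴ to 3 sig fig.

I_x ≈ 5.41 × 10⁶ mm⁴

Decompose the section into non-overlapping parts with the origin at the bottom-left of its bounding rectangle.
Vertical leg: 16 × 125, A = 2 000 mm², y = 62.5 mm, Ī = 2 604 167 mm⁴.
Horizontal leg (remainder): 109 × 16, A = 1 744 mm², y = 8 mm, Ī = 37 205 mm⁴.
Centroid: ȳ = ΣA·y / ΣA = 37.113 mm.
Transfer each piece to the horizontal centroidal axis using Ī + A·d² with d = y − 37.113:
  vertical leg: d = 25.387 mm → contributes +3 893 141 mm⁴
  horizontal leg (remainder): d = -29.113 mm → contributes +1 515 387 mm⁴
Total I = 5 408 528 mm⁴.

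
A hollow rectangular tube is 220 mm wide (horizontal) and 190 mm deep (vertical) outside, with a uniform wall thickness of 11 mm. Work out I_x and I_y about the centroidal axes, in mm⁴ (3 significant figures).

I_x ≈ 4.75 × 10⁷ mm⁴, I_y ≈ 5.99 × 10⁷ mm⁴

Treat the section as a set of non-overlapping primitives; coordinates are from the bounding-box lower-left.
Outer rectangle: 220 × 190, A = 41 800 mm², y = 95 mm, Ī = 125 748 333 mm⁴.
Inner void (subtracted): 198 × 168, A = 33 264 mm², y = 95 mm, Ī = 78 236 928 mm⁴.
By symmetry the centroid is at mid-height, ȳ = 95 mm.
All pieces are centred on the centroidal x-axis, so I = ΣĪ (holes subtracted) = 47 511 405 mm⁴.
Repeating about the centroidal y-axis gives I_y = 59 919 845 mm⁴.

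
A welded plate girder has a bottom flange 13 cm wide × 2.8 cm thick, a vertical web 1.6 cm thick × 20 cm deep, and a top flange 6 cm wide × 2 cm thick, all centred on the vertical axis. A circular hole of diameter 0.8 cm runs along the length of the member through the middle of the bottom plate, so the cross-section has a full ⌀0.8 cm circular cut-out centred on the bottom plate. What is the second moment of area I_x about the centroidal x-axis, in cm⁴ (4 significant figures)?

Decompose the section into non-overlapping parts with the origin at the bottom-left of its bounding rectangle.
Bottom plate: 13 × 2.8, A = 36.4 cm², y = 1.4 cm, Ī = 23.7813 cm⁴.
Web plate: 1.6 × 20, A = 32 cm², y = 12.8 cm, Ī = 1066.67 cm⁴.
Top plate: 6 × 2, A = 12 cm², y = 23.8 cm, Ī = 4 cm⁴.
Hole (subtracted): ⌀0.8, A = 0.502655 cm², y = 1.4 cm, Ī = 0.0201062 cm⁴.
Centroid: ȳ = ΣA·y / ΣA = 9.33018 cm.
Transfer each piece to the centroidal x-axis using Ī + A·d² with d = y − 9.33018:
  bottom plate: d = -7.93018 cm → contributes +2312.89 cm⁴
  web plate: d = 3.46982 cm → contributes +1451.94 cm⁴
  top plate: d = 14.4698 cm → contributes +2516.51 cm⁴
  hole: d = -7.93018 cm → contributes −31.6309 cm⁴
Total I = 6249.71 cm⁴.

I_x ≈ 6250 cm⁴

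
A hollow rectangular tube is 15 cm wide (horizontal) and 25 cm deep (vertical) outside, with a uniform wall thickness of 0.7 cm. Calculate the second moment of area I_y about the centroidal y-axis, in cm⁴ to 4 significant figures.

I_y ≈ 2084 cm⁴

Split into non-overlapping primitives; take the origin at the lower-left of the bounding box.
Outer rectangle: 15 × 25, A = 375 cm², x = 7.5 cm, Ī = 7031.25 cm⁴.
Inner void (subtracted): 13.6 × 23.6, A = 320.96 cm², x = 7.5 cm, Ī = 4947.06 cm⁴.
By symmetry the centroid is at mid-width, x̄ = 7.5 cm.
All pieces are centred on the centroidal y-axis, so I = ΣĪ (holes subtracted) = 2084.19 cm⁴.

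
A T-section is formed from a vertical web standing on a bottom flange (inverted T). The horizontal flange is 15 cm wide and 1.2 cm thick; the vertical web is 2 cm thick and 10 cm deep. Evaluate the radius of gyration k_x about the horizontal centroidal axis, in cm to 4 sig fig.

Decompose the section into non-overlapping parts with the origin at the bottom-left of its bounding rectangle.
Flange: 15 × 1.2, A = 18 cm², y = 0.6 cm, Ī = 2.16 cm⁴.
Web: 2 × 10, A = 20 cm², y = 6.2 cm, Ī = 166.667 cm⁴.
Centroid: ȳ = ΣA·y / ΣA = 3.54737 cm.
Transfer each piece to the horizontal centroidal axis using Ī + A·d² with d = y − 3.54737:
  flange: d = -2.94737 cm → contributes +158.526 cm⁴
  web: d = 2.65263 cm → contributes +307.396 cm⁴
Total I = 465.921 cm⁴.
Radius of gyration: k = √(I/A) = √(465.921 / 38) = 3.50158 cm.

k_x ≈ 3.502 cm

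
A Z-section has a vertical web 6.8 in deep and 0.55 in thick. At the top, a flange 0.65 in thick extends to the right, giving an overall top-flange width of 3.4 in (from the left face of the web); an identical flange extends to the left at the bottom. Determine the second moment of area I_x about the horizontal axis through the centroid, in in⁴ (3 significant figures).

Decompose the section into non-overlapping parts with the origin at the bottom-left of its bounding rectangle.
Web: 0.55 × 6.8, A = 3.74 in², y = 3.4 in, Ī = 14.411 in⁴.
Top flange (beyond web): 2.85 × 0.65, A = 1.8525 in², y = 6.475 in, Ī = 0.065223 in⁴.
Bottom flange (beyond web): 2.85 × 0.65, A = 1.8525 in², y = 0.325 in, Ī = 0.065223 in⁴.
Centroid: ȳ = ΣA·y / ΣA = 3.4 in.
Transfer each piece to the horizontal axis through the centroid using Ī + A·d² with d = y − 3.4:
  web: d = 0 in → contributes +14.411 in⁴
  top flange (beyond web): d = 3.075 in → contributes +17.582 in⁴
  bottom flange (beyond web): d = -3.075 in → contributes +17.582 in⁴
Total I = 49.575 in⁴.

I_x ≈ 49.6 in⁴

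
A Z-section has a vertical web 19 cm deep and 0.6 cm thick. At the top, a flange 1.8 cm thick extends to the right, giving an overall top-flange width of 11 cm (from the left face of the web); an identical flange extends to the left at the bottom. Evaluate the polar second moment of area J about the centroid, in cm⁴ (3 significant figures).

Decompose the section into non-overlapping parts with the origin at the bottom-left of its bounding rectangle.
Web: 0.6 × 19, A = 11.4 cm², y = 9.5 cm, Ī = 342.95 cm⁴.
Top flange (beyond web): 10.4 × 1.8, A = 18.72 cm², y = 18.1 cm, Ī = 5.0544 cm⁴.
Bottom flange (beyond web): 10.4 × 1.8, A = 18.72 cm², y = 0.9 cm, Ī = 5.0544 cm⁴.
Centroid: ȳ = ΣA·y / ΣA = 9.5 cm.
Transfer each piece to the centroidal x-axis using Ī + A·d² with d = y − 9.5:
  web: d = 0 cm → contributes +342.95 cm⁴
  top flange (beyond web): d = 8.6 cm → contributes +1389.6 cm⁴
  bottom flange (beyond web): d = -8.6 cm → contributes +1389.6 cm⁴
Total I = 3122.1 cm⁴.
For the y-axis: x̄ = 10.7 cm.
Repeating about the centroidal y-axis gives I_y = 1470.4 cm⁴.
Polar second moment: J = I_x + I_y = 4592.5 cm⁴.

J ≈ 4590 cm⁴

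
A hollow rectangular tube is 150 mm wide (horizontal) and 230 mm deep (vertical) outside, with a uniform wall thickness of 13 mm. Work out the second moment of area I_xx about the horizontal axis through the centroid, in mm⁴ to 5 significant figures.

Split into non-overlapping primitives; take the origin at the lower-left of the bounding box.
Outer rectangle: 150 × 230, A = 34 500 mm², y = 115 mm, Ī = 152 087 500 mm⁴.
Inner void (subtracted): 124 × 204, A = 25 296 mm², y = 115 mm, Ī = 87 726 528 mm⁴.
By symmetry the centroid is at mid-height, ȳ = 115 mm.
All pieces are centred on the horizontal axis through the centroid, so I = ΣĪ (holes subtracted) = 64 360 972 mm⁴.

I_xx ≈ 6.4361 × 10⁷ mm⁴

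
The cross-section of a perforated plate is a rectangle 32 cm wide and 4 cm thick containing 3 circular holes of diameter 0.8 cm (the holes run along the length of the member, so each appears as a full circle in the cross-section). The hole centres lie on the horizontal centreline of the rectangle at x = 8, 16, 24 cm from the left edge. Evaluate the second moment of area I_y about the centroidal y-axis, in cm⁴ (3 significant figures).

I_y ≈ 1.09 × 10⁴ cm⁴

Split into non-overlapping primitives; take the origin at the lower-left of the bounding box.
Plate: 32 × 4, A = 128 cm², x = 16 cm, Ī = 10 923 cm⁴.
Hole 1 (subtracted): ⌀0.8, A = 0.50265 cm², x = 8 cm, Ī = 0.020106 cm⁴.
Hole 2 (subtracted): ⌀0.8, A = 0.50265 cm², x = 16 cm, Ī = 0.020106 cm⁴.
Hole 3 (subtracted): ⌀0.8, A = 0.50265 cm², x = 24 cm, Ī = 0.020106 cm⁴.
By symmetry the centroid is at mid-width, x̄ = 16 cm.
Transfer each piece to the centroidal y-axis using Ī + A·d² with d = x − 16:
  plate: d = 0 cm → contributes +10 923 cm⁴
  hole 1: d = -8 cm → contributes −32.19 cm⁴
  hole 2: d = 0 cm → contributes −0.020106 cm⁴
  hole 3: d = 8 cm → contributes −32.19 cm⁴
Total I = 10 858 cm⁴.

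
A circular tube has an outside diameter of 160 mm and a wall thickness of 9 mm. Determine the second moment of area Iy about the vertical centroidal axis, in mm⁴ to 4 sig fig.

Iy ≈ 1.221 × 10⁷ mm⁴

Decompose the section into non-overlapping parts with the origin at the bottom-left of its bounding rectangle.
Outer circle: ⌀160, A = 20106.2 mm², x = 80 mm, Ī = 32 169 909 mm⁴.
Bore (subtracted): ⌀142, A = 15836.8 mm², x = 80 mm, Ī = 19 958 288 mm⁴.
By symmetry the centroid is at mid-width, x̄ = 80 mm.
All pieces are centred on the vertical centroidal axis, so I = ΣĪ (holes subtracted) = 12 211 621 mm⁴.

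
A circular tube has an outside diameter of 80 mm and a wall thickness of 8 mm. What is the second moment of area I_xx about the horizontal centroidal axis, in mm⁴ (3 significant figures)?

I_xx ≈ 1.19 × 10⁶ mm⁴

Break the section into simple shapes (no overlaps), measuring from the bottom-left corner of the bounding box.
Outer circle: ⌀80, A = 5026.5 mm², y = 40 mm, Ī = 2 010 619 mm⁴.
Bore (subtracted): ⌀64, A = 3 217 mm², y = 40 mm, Ī = 823 550 mm⁴.
By symmetry the centroid is at mid-height, ȳ = 40 mm.
All pieces are centred on the horizontal centroidal axis, so I = ΣĪ (holes subtracted) = 1 187 070 mm⁴.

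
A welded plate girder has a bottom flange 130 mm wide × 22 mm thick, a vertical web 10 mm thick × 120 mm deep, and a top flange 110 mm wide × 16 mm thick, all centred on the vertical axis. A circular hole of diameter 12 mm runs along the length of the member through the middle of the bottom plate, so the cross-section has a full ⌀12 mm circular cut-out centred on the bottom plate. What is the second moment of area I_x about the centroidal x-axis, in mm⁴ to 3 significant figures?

Treat the section as a set of non-overlapping primitives; coordinates are from the bounding-box lower-left.
Bottom plate: 130 × 22, A = 2 860 mm², y = 11 mm, Ī = 115 353 mm⁴.
Web plate: 10 × 120, A = 1 200 mm², y = 82 mm, Ī = 1 440 000 mm⁴.
Top plate: 110 × 16, A = 1 760 mm², y = 150 mm, Ī = 37 547 mm⁴.
Hole (subtracted): ⌀12, A = 113.1 mm², y = 11 mm, Ī = 1017.9 mm⁴.
Centroid: ȳ = ΣA·y / ΣA = 68.797 mm.
Transfer each piece to the centroidal x-axis using Ī + A·d² with d = y − 68.797:
  bottom plate: d = -57.797 mm → contributes +9 669 057 mm⁴
  web plate: d = 13.203 mm → contributes +1 649 193 mm⁴
  top plate: d = 81.203 mm → contributes +11 642 951 mm⁴
  hole: d = -57.797 mm → contributes −378 815 mm⁴
Total I = 22 582 387 mm⁴.

I_x ≈ 2.26 × 10⁷ mm⁴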